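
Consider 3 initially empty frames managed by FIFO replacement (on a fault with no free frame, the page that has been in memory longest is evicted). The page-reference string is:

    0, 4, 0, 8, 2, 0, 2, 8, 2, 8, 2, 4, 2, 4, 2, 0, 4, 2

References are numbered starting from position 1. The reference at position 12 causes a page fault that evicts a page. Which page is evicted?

pos 1: 0 → miss, frames [0]
pos 2: 4 → miss, frames [0, 4]
pos 3: 0 → hit
pos 4: 8 → miss, frames [0, 4, 8]
pos 5: 2 → miss, evict 0, frames [4, 8, 2]
pos 6: 0 → miss, evict 4, frames [8, 2, 0]
pos 7: 2 → hit
pos 8: 8 → hit
pos 9: 2 → hit
pos 10: 8 → hit
pos 11: 2 → hit
pos 12: 4 → miss, evict 8, frames [2, 0, 4]
At position 12, page 8 is evicted.

8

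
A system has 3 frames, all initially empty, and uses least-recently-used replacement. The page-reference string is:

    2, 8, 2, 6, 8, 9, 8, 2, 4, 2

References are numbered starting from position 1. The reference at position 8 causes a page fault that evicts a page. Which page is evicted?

6

pos 1: 2 -> fault, frames (2)
pos 2: 8 -> fault, frames (2 8)
pos 3: 2 -> hit
pos 4: 6 -> fault, frames (8 2 6)
pos 5: 8 -> hit
pos 6: 9 -> fault, evict 2, frames (6 8 9)
pos 7: 8 -> hit
pos 8: 2 -> fault, evict 6, frames (9 8 2)
At position 8, page 6 is evicted.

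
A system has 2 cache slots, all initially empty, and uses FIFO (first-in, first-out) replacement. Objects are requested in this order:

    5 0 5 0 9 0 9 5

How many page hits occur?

4

5 -> fault, frames {5}
0 -> fault, frames {5,0}
5 -> hit
0 -> hit
9 -> fault, evict 5, frames {0,9}
0 -> hit
9 -> hit
5 -> fault, evict 0, frames {9,5}
Hits: 4.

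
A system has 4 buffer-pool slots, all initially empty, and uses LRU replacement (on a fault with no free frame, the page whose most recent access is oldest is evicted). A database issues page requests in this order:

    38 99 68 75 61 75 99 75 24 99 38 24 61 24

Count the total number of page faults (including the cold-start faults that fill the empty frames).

38 → miss, frames (38)
99 → miss, frames (38 99)
68 → miss, frames (38 99 68)
75 → miss, frames (38 99 68 75)
61 → miss, evict 38, frames (99 68 75 61)
75 → hit
99 → hit
75 → hit
24 → miss, evict 68, frames (61 99 75 24)
99 → hit
38 → miss, evict 61, frames (75 24 99 38)
24 → hit
61 → miss, evict 75, frames (99 38 24 61)
24 → hit
Page faults: 8.

8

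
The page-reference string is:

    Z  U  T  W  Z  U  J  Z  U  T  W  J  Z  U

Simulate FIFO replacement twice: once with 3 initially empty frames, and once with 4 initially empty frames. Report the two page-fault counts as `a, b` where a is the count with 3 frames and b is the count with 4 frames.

11, 12

3 frames: F F F F F F F . . F F . F F → 11 faults.
4 frames: F F F F . . F F F F F F F F → 12 faults.
12 > 11: adding a frame increased faults — Belady's anomaly.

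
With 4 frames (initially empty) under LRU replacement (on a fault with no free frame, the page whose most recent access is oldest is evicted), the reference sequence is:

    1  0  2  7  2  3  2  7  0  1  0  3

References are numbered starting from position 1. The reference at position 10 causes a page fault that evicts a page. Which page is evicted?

3

pos 1: 1: fault, frames {1}
pos 2: 0: fault, frames {1,0}
pos 3: 2: fault, frames {1,0,2}
pos 4: 7: fault, frames {1,0,2,7}
pos 5: 2: hit
pos 6: 3: fault, evict 1, frames {0,7,2,3}
pos 7: 2: hit
pos 8: 7: hit
pos 9: 0: hit
pos 10: 1: fault, evict 3, frames {2,7,0,1}
At position 10, page 3 is evicted.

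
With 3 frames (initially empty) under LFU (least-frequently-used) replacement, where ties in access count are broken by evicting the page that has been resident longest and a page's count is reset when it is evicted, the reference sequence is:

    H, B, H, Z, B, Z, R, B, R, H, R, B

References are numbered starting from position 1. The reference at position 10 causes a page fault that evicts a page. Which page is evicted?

Z

pos 1: H: miss, frames (H)
pos 2: B: miss, frames (H B)
pos 3: H: hit
pos 4: Z: miss, frames (H B Z)
pos 5: B: hit
pos 6: Z: hit
pos 7: R: miss, evict H, frames (B Z R)
pos 8: B: hit
pos 9: R: hit
pos 10: H: miss, evict Z, frames (B R H)
At position 10, page Z is evicted.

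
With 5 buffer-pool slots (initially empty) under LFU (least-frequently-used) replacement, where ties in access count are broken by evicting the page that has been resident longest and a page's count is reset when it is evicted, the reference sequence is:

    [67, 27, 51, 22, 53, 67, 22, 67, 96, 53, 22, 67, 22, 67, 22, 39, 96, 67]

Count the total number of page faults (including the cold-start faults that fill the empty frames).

67 -> fault, frames [67]
27 -> fault, frames [67, 27]
51 -> fault, frames [67, 27, 51]
22 -> fault, frames [67, 27, 51, 22]
53 -> fault, frames [67, 27, 51, 22, 53]
67 -> hit
22 -> hit
67 -> hit
96 -> fault, evict 27, frames [67, 51, 22, 53, 96]
53 -> hit
22 -> hit
67 -> hit
22 -> hit
67 -> hit
22 -> hit
39 -> fault, evict 51, frames [67, 22, 53, 96, 39]
96 -> hit
67 -> hit
Page faults: 7.

7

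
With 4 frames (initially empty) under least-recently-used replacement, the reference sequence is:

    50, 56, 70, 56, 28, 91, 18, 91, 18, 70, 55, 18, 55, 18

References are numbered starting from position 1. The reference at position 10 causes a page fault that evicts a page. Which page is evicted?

56

pos 1: 50 -> fault, frames {50}
pos 2: 56 -> fault, frames {50,56}
pos 3: 70 -> fault, frames {50,56,70}
pos 4: 56 -> hit
pos 5: 28 -> fault, frames {50,70,56,28}
pos 6: 91 -> fault, evict 50, frames {70,56,28,91}
pos 7: 18 -> fault, evict 70, frames {56,28,91,18}
pos 8: 91 -> hit
pos 9: 18 -> hit
pos 10: 70 -> fault, evict 56, frames {28,91,18,70}
At position 10, page 56 is evicted.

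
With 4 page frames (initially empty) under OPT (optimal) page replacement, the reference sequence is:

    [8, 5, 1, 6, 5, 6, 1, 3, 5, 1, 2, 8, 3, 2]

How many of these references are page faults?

8: fault, frames {8}
5: fault, frames {8,5}
1: fault, frames {8,5,1}
6: fault, frames {8,5,1,6}
5: hit
6: hit
1: hit
3: fault, evict 6, frames {8,5,1,3}
5: hit
1: hit
2: fault, evict 1, frames {8,5,3,2}
8: hit
3: hit
2: hit
Page faults: 6.

6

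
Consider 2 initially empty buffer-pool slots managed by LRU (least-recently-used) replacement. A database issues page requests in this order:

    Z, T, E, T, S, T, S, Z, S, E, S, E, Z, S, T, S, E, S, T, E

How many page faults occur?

12

Z: miss, frames (Z)
T: miss, frames (Z T)
E: miss, evict Z, frames (T E)
T: hit
S: miss, evict E, frames (T S)
T: hit
S: hit
Z: miss, evict T, frames (S Z)
S: hit
E: miss, evict Z, frames (S E)
S: hit
E: hit
Z: miss, evict S, frames (E Z)
S: miss, evict E, frames (Z S)
T: miss, evict Z, frames (S T)
S: hit
E: miss, evict T, frames (S E)
S: hit
T: miss, evict E, frames (S T)
E: miss, evict S, frames (T E)
Page faults: 12.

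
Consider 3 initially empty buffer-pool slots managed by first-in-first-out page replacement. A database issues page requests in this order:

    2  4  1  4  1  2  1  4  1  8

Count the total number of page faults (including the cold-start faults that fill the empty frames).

4

2: fault, frames (2)
4: fault, frames (2 4)
1: fault, frames (2 4 1)
4: hit
1: hit
2: hit
1: hit
4: hit
1: hit
8: fault, evict 2, frames (4 1 8)
Page faults: 4.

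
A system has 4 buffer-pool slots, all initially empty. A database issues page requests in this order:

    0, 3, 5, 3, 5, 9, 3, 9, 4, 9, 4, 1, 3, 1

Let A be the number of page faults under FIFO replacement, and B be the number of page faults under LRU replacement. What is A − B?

1

Under FIFO: F F F . . F . . F . . F F . → 7 faults.
Under LRU: F F F . . F . . F . . F . . → 6 faults.
A − B = 7 − 6 = 1.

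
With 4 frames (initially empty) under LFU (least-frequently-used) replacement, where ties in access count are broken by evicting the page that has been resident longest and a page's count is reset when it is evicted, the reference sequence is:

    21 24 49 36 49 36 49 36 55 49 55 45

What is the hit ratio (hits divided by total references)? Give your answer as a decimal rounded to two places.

0.50

21 → fault, frames {21}
24 → fault, frames {21,24}
49 → fault, frames {21,24,49}
36 → fault, frames {21,24,49,36}
49 → hit
36 → hit
49 → hit
36 → hit
55 → fault, evict 21, frames {24,49,36,55}
49 → hit
55 → hit
45 → fault, evict 24, frames {49,36,55,45}
Hits: 6 of 12 references → 6/12 = 0.5000.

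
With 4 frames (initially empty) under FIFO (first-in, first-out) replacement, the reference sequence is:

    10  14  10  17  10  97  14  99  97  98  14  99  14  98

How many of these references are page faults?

10: miss, frames [10]
14: miss, frames [10, 14]
10: hit
17: miss, frames [10, 14, 17]
10: hit
97: miss, frames [10, 14, 17, 97]
14: hit
99: miss, evict 10, frames [14, 17, 97, 99]
97: hit
98: miss, evict 14, frames [17, 97, 99, 98]
14: miss, evict 17, frames [97, 99, 98, 14]
99: hit
14: hit
98: hit
Page faults: 7.

7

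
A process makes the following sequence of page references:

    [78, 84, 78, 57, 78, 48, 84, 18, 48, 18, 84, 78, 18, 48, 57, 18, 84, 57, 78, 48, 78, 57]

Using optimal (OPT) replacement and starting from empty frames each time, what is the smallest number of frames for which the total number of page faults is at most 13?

3

f=1: 22 faults
f=2: 14 faults
f=3: 9 faults
f=4: 7 faults
f=5: 5 faults
Smallest f with faults ≤ 13 is 3.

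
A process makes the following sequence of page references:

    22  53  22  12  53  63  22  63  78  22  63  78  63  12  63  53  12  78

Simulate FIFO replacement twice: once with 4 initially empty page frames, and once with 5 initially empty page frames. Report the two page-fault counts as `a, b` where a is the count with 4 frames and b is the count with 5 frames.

8, 5

4 frames: F F . F . F . . F F . . . . . F F . → 8 faults.
5 frames: F F . F . F . . F . . . . . . . . . → 5 faults.
5 < 8: adding a frame reduced faults, as is typical.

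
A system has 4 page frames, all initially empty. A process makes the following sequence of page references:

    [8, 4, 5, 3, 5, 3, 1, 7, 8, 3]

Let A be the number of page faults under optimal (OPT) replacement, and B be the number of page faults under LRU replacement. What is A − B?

Under OPT: F F F F . . F F . . → 6 faults.
Under LRU: F F F F . . F F F . → 7 faults.
A − B = 6 − 7 = -1.

-1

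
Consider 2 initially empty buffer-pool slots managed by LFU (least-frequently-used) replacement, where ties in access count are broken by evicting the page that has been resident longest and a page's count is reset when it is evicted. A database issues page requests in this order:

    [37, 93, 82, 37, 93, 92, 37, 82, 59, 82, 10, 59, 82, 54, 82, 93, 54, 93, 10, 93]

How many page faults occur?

37: fault, frames {37}
93: fault, frames {37,93}
82: fault, evict 37, frames {93,82}
37: fault, evict 93, frames {82,37}
93: fault, evict 82, frames {37,93}
92: fault, evict 37, frames {93,92}
37: fault, evict 93, frames {92,37}
82: fault, evict 92, frames {37,82}
59: fault, evict 37, frames {82,59}
82: hit
10: fault, evict 59, frames {82,10}
59: fault, evict 10, frames {82,59}
82: hit
54: fault, evict 59, frames {82,54}
82: hit
93: fault, evict 54, frames {82,93}
54: fault, evict 93, frames {82,54}
93: fault, evict 54, frames {82,93}
10: fault, evict 93, frames {82,10}
93: fault, evict 10, frames {82,93}
Page faults: 17.

17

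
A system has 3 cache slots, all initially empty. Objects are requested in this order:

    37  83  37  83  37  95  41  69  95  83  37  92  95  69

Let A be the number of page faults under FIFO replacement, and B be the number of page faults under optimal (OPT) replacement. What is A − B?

3

Under FIFO: F F . . . F F F . F F F F F → 10 faults.
Under OPT: F F . . . F F F . . F F . . → 7 faults.
A − B = 10 − 7 = 3.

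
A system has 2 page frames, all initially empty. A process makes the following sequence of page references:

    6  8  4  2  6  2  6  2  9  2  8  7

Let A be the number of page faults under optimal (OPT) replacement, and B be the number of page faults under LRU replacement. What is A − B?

Under OPT: F F F F . . . . F . F F → 7 faults.
Under LRU: F F F F F . . . F . F F → 8 faults.
A − B = 7 − 8 = -1.

-1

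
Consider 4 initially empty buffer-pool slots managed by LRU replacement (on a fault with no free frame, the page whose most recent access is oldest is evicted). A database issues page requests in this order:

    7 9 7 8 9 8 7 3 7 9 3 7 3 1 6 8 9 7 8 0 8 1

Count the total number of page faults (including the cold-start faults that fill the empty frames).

11

7 → fault, frames (7)
9 → fault, frames (7 9)
7 → hit
8 → fault, frames (9 7 8)
9 → hit
8 → hit
7 → hit
3 → fault, frames (9 8 7 3)
7 → hit
9 → hit
3 → hit
7 → hit
3 → hit
1 → fault, evict 8, frames (9 7 3 1)
6 → fault, evict 9, frames (7 3 1 6)
8 → fault, evict 7, frames (3 1 6 8)
9 → fault, evict 3, frames (1 6 8 9)
7 → fault, evict 1, frames (6 8 9 7)
8 → hit
0 → fault, evict 6, frames (9 7 8 0)
8 → hit
1 → fault, evict 9, frames (7 0 8 1)
Page faults: 11.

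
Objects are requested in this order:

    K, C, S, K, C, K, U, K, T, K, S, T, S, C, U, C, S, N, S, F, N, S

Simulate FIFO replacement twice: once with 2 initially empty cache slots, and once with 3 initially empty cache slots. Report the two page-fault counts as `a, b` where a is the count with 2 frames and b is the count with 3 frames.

15, 12

2 frames: F F F F F . F F F . F . . F F . F F . F . F → 15 faults.
3 frames: F F F . . . F F F . F . . F F . . F F F . . → 12 faults.
12 < 15: adding a frame reduced faults, as is typical.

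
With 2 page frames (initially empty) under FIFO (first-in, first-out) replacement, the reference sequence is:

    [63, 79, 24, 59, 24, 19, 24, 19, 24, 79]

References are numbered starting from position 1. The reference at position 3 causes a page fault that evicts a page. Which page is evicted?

63

pos 1: 63 -> miss, frames [63]
pos 2: 79 -> miss, frames [63, 79]
pos 3: 24 -> miss, evict 63, frames [79, 24]
At position 3, page 63 is evicted.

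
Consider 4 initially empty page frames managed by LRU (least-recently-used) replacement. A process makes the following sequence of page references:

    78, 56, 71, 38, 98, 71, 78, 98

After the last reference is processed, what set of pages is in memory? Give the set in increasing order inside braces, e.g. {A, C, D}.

{38, 71, 78, 98}

78 → miss, frames [78]
56 → miss, frames [78, 56]
71 → miss, frames [78, 56, 71]
38 → miss, frames [78, 56, 71, 38]
98 → miss, evict 78, frames [56, 71, 38, 98]
71 → hit
78 → miss, evict 56, frames [38, 98, 71, 78]
98 → hit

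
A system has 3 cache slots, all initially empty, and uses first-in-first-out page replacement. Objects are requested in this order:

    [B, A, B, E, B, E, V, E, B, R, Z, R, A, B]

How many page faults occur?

9

B -> fault, frames [B]
A -> fault, frames [B, A]
B -> hit
E -> fault, frames [B, A, E]
B -> hit
E -> hit
V -> fault, evict B, frames [A, E, V]
E -> hit
B -> fault, evict A, frames [E, V, B]
R -> fault, evict E, frames [V, B, R]
Z -> fault, evict V, frames [B, R, Z]
R -> hit
A -> fault, evict B, frames [R, Z, A]
B -> fault, evict R, frames [Z, A, B]
Page faults: 9.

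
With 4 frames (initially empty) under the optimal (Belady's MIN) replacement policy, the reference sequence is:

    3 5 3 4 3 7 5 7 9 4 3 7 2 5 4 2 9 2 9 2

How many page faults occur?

7

3: miss, frames [3]
5: miss, frames [3, 5]
3: hit
4: miss, frames [3, 5, 4]
3: hit
7: miss, frames [3, 5, 4, 7]
5: hit
7: hit
9: miss, evict 5, frames [3, 4, 7, 9]
4: hit
3: hit
7: hit
2: miss, evict 7, frames [3, 4, 9, 2]
5: miss, evict 3, frames [4, 9, 2, 5]
4: hit
2: hit
9: hit
2: hit
9: hit
2: hit
Page faults: 7.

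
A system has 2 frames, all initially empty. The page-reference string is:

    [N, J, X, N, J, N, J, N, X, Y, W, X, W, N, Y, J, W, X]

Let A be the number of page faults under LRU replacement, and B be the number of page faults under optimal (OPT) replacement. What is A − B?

Under LRU: F F F F F . . . F F F F . F F F F F → 14 faults.
Under OPT: F F F . F . . . F F F . . F F F . F → 11 faults.
A − B = 14 − 11 = 3.

3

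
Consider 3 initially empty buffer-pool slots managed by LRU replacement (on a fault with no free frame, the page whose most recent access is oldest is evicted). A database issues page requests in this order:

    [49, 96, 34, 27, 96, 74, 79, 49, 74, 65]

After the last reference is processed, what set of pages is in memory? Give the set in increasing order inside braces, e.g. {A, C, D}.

{49, 65, 74}

49 → miss, frames [49]
96 → miss, frames [49, 96]
34 → miss, frames [49, 96, 34]
27 → miss, evict 49, frames [96, 34, 27]
96 → hit
74 → miss, evict 34, frames [27, 96, 74]
79 → miss, evict 27, frames [96, 74, 79]
49 → miss, evict 96, frames [74, 79, 49]
74 → hit
65 → miss, evict 79, frames [49, 74, 65]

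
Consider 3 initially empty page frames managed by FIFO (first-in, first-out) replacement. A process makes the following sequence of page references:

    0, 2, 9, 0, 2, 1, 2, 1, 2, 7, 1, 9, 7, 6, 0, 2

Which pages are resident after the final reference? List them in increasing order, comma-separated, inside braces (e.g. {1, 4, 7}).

0 -> fault, frames (0)
2 -> fault, frames (0 2)
9 -> fault, frames (0 2 9)
0 -> hit
2 -> hit
1 -> fault, evict 0, frames (2 9 1)
2 -> hit
1 -> hit
2 -> hit
7 -> fault, evict 2, frames (9 1 7)
1 -> hit
9 -> hit
7 -> hit
6 -> fault, evict 9, frames (1 7 6)
0 -> fault, evict 1, frames (7 6 0)
2 -> fault, evict 7, frames (6 0 2)

{0, 2, 6}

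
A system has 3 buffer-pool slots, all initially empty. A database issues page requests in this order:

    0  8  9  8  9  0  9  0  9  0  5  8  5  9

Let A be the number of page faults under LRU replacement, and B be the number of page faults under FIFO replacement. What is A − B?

2

Under LRU: F F F . . . . . . . F F . F → 6 faults.
Under FIFO: F F F . . . . . . . F . . . → 4 faults.
A − B = 6 − 4 = 2.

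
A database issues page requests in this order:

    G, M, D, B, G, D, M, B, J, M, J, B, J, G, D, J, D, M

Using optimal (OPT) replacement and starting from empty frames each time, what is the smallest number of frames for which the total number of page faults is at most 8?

3

f=1: 18 faults
f=2: 11 faults
f=3: 8 faults
f=4: 6 faults
f=5: 5 faults
Smallest f with faults ≤ 8 is 3.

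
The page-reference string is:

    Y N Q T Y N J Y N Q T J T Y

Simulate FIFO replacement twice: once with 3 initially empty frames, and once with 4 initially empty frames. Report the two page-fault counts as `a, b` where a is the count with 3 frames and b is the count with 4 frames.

3 frames: F F F F F F F . . F F . . F → 10 faults.
4 frames: F F F F . . F F F F F F . F → 11 faults.
11 > 10: adding a frame increased faults — Belady's anomaly.

10, 11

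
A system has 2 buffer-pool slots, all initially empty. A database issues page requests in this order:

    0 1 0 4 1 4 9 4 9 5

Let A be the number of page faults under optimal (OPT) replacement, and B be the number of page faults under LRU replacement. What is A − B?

Under OPT: F F . F . . F . . F → 5 faults.
Under LRU: F F . F F . F . . F → 6 faults.
A − B = 5 − 6 = -1.

-1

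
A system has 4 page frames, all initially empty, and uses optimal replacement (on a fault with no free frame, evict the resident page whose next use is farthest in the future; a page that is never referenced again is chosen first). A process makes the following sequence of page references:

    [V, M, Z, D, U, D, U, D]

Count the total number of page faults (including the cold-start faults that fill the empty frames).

V -> fault, frames (V)
M -> fault, frames (V M)
Z -> fault, frames (V M Z)
D -> fault, frames (V M Z D)
U -> fault, evict Z, frames (V M D U)
D -> hit
U -> hit
D -> hit
Page faults: 5.

5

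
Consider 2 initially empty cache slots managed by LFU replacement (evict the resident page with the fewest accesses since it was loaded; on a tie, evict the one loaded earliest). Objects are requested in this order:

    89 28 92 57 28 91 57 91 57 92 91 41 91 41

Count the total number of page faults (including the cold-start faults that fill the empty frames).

12

89 → miss, frames {89}
28 → miss, frames {89,28}
92 → miss, evict 89, frames {28,92}
57 → miss, evict 28, frames {92,57}
28 → miss, evict 92, frames {57,28}
91 → miss, evict 57, frames {28,91}
57 → miss, evict 28, frames {91,57}
91 → hit
57 → hit
92 → miss, evict 91, frames {57,92}
91 → miss, evict 92, frames {57,91}
41 → miss, evict 91, frames {57,41}
91 → miss, evict 41, frames {57,91}
41 → miss, evict 91, frames {57,41}
Page faults: 12.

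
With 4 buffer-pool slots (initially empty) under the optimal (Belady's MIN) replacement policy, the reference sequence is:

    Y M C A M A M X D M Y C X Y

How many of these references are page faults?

Y -> miss, frames [Y]
M -> miss, frames [Y, M]
C -> miss, frames [Y, M, C]
A -> miss, frames [Y, M, C, A]
M -> hit
A -> hit
M -> hit
X -> miss, evict A, frames [Y, M, C, X]
D -> miss, evict X, frames [Y, M, C, D]
M -> hit
Y -> hit
C -> hit
X -> miss, evict D, frames [Y, M, C, X]
Y -> hit
Page faults: 7.

7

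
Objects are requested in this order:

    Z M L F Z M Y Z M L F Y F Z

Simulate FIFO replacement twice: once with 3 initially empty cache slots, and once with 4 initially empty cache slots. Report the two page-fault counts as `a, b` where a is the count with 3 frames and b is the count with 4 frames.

3 frames: F F F F F F F . . F F . . F → 10 faults.
4 frames: F F F F . . F F F F F F . F → 11 faults.
11 > 10: adding a frame increased faults — Belady's anomaly.

10, 11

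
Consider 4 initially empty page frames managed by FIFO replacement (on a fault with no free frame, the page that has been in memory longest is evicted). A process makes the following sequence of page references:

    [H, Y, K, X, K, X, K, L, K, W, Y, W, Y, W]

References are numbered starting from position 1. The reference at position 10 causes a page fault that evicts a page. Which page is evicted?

Y

pos 1: H → miss, frames [H]
pos 2: Y → miss, frames [H, Y]
pos 3: K → miss, frames [H, Y, K]
pos 4: X → miss, frames [H, Y, K, X]
pos 5: K → hit
pos 6: X → hit
pos 7: K → hit
pos 8: L → miss, evict H, frames [Y, K, X, L]
pos 9: K → hit
pos 10: W → miss, evict Y, frames [K, X, L, W]
At position 10, page Y is evicted.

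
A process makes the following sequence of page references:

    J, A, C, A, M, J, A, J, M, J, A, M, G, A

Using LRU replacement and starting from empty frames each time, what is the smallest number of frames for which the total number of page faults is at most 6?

3

f=1: 14 faults
f=2: 11 faults
f=3: 6 faults
f=4: 5 faults
f=5: 5 faults
Smallest f with faults ≤ 6 is 3.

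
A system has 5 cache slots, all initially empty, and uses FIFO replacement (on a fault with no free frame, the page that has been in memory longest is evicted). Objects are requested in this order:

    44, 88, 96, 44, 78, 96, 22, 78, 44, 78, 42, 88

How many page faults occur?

6

44 -> fault, frames [44]
88 -> fault, frames [44, 88]
96 -> fault, frames [44, 88, 96]
44 -> hit
78 -> fault, frames [44, 88, 96, 78]
96 -> hit
22 -> fault, frames [44, 88, 96, 78, 22]
78 -> hit
44 -> hit
78 -> hit
42 -> fault, evict 44, frames [88, 96, 78, 22, 42]
88 -> hit
Page faults: 6.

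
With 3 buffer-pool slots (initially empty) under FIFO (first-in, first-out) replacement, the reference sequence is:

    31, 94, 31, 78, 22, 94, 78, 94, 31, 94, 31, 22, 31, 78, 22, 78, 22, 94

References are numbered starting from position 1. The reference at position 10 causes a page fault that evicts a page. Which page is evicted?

pos 1: 31 -> fault, frames {31}
pos 2: 94 -> fault, frames {31,94}
pos 3: 31 -> hit
pos 4: 78 -> fault, frames {31,94,78}
pos 5: 22 -> fault, evict 31, frames {94,78,22}
pos 6: 94 -> hit
pos 7: 78 -> hit
pos 8: 94 -> hit
pos 9: 31 -> fault, evict 94, frames {78,22,31}
pos 10: 94 -> fault, evict 78, frames {22,31,94}
At position 10, page 78 is evicted.

78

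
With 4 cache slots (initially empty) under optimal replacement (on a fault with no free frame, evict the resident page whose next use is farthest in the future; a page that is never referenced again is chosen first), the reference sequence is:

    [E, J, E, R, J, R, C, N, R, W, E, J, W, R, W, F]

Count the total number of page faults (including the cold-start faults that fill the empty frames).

E → miss, frames (E)
J → miss, frames (E J)
E → hit
R → miss, frames (E J R)
J → hit
R → hit
C → miss, frames (E J R C)
N → miss, evict C, frames (E J R N)
R → hit
W → miss, evict N, frames (E J R W)
E → hit
J → hit
W → hit
R → hit
W → hit
F → miss, evict W, frames (E J R F)
Page faults: 7.

7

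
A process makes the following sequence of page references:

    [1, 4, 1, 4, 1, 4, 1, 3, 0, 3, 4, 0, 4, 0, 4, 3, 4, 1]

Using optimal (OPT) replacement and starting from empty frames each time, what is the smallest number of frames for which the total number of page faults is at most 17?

f=1: 18 faults
f=2: 7 faults
f=3: 5 faults
f=4: 4 faults
Smallest f with faults ≤ 17 is 2.

2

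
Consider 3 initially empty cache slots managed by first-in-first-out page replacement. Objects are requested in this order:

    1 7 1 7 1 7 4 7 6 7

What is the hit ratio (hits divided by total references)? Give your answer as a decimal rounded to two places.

1 -> fault, frames (1)
7 -> fault, frames (1 7)
1 -> hit
7 -> hit
1 -> hit
7 -> hit
4 -> fault, frames (1 7 4)
7 -> hit
6 -> fault, evict 1, frames (7 4 6)
7 -> hit
Hits: 6 of 10 references → 6/10 = 0.6000.

0.60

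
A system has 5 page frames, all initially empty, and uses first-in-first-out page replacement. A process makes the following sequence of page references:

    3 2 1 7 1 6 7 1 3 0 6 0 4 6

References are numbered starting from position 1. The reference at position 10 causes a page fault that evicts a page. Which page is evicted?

3

pos 1: 3 -> miss, frames [3]
pos 2: 2 -> miss, frames [3, 2]
pos 3: 1 -> miss, frames [3, 2, 1]
pos 4: 7 -> miss, frames [3, 2, 1, 7]
pos 5: 1 -> hit
pos 6: 6 -> miss, frames [3, 2, 1, 7, 6]
pos 7: 7 -> hit
pos 8: 1 -> hit
pos 9: 3 -> hit
pos 10: 0 -> miss, evict 3, frames [2, 1, 7, 6, 0]
At position 10, page 3 is evicted.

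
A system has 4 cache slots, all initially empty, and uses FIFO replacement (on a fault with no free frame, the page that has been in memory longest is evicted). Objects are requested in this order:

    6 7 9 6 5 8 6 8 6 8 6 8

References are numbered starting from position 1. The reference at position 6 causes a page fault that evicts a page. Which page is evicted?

pos 1: 6 -> miss, frames {6}
pos 2: 7 -> miss, frames {6,7}
pos 3: 9 -> miss, frames {6,7,9}
pos 4: 6 -> hit
pos 5: 5 -> miss, frames {6,7,9,5}
pos 6: 8 -> miss, evict 6, frames {7,9,5,8}
At position 6, page 6 is evicted.

6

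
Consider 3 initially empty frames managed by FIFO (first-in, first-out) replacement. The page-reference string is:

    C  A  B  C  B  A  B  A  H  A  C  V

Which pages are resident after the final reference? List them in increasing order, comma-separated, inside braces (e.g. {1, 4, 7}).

C → fault, frames (C)
A → fault, frames (C A)
B → fault, frames (C A B)
C → hit
B → hit
A → hit
B → hit
A → hit
H → fault, evict C, frames (A B H)
A → hit
C → fault, evict A, frames (B H C)
V → fault, evict B, frames (H C V)

{C, H, V}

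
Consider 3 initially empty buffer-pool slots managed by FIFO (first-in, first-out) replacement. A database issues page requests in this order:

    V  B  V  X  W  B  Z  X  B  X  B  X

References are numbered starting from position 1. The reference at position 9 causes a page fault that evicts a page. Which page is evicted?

pos 1: V: fault, frames {V}
pos 2: B: fault, frames {V,B}
pos 3: V: hit
pos 4: X: fault, frames {V,B,X}
pos 5: W: fault, evict V, frames {B,X,W}
pos 6: B: hit
pos 7: Z: fault, evict B, frames {X,W,Z}
pos 8: X: hit
pos 9: B: fault, evict X, frames {W,Z,B}
At position 9, page X is evicted.

X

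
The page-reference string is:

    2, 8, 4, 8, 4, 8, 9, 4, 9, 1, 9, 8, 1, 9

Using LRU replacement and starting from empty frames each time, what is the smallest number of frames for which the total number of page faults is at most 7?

f=1: 14 faults
f=2: 9 faults
f=3: 6 faults
f=4: 5 faults
f=5: 5 faults
Smallest f with faults ≤ 7 is 3.

3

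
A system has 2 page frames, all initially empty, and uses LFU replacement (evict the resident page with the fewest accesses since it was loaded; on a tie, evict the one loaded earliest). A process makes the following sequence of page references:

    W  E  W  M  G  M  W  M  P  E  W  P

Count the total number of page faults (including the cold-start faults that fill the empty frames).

W: miss, frames (W)
E: miss, frames (W E)
W: hit
M: miss, evict E, frames (W M)
G: miss, evict M, frames (W G)
M: miss, evict G, frames (W M)
W: hit
M: hit
P: miss, evict M, frames (W P)
E: miss, evict P, frames (W E)
W: hit
P: miss, evict E, frames (W P)
Page faults: 8.

8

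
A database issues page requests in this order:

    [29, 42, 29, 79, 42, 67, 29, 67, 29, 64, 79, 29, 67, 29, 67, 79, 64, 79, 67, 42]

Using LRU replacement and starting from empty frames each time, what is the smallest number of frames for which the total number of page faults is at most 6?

5

f=1: 20 faults
f=2: 14 faults
f=3: 10 faults
f=4: 7 faults
f=5: 5 faults
Smallest f with faults ≤ 6 is 5.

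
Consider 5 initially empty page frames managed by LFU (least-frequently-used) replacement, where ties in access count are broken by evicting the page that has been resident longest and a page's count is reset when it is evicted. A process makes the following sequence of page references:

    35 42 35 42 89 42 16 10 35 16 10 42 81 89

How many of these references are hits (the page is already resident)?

7

35 -> fault, frames (35)
42 -> fault, frames (35 42)
35 -> hit
42 -> hit
89 -> fault, frames (35 42 89)
42 -> hit
16 -> fault, frames (35 42 89 16)
10 -> fault, frames (35 42 89 16 10)
35 -> hit
16 -> hit
10 -> hit
42 -> hit
81 -> fault, evict 89, frames (35 42 16 10 81)
89 -> fault, evict 81, frames (35 42 16 10 89)
Hits: 7.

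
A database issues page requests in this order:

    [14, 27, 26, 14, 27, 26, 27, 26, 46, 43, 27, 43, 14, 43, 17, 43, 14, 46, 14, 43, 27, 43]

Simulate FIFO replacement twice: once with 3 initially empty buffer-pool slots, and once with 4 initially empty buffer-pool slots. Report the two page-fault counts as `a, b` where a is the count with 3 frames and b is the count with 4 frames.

13, 8

3 frames: F F F . . . . . F F F . F . F F . F F . F F → 13 faults.
4 frames: F F F . . . . . F F . . F . F . . . . . F . → 8 faults.
8 < 13: adding a frame reduced faults, as is typical.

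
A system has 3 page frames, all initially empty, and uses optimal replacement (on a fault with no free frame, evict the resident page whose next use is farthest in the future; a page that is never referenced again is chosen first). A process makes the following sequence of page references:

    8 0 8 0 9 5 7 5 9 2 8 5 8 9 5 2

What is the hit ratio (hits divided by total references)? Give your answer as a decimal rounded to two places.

8: fault, frames [8]
0: fault, frames [8, 0]
8: hit
0: hit
9: fault, frames [8, 0, 9]
5: fault, evict 0, frames [8, 9, 5]
7: fault, evict 8, frames [9, 5, 7]
5: hit
9: hit
2: fault, evict 7, frames [9, 5, 2]
8: fault, evict 2, frames [9, 5, 8]
5: hit
8: hit
9: hit
5: hit
2: fault, evict 8, frames [9, 5, 2]
Hits: 8 of 16 references → 8/16 = 0.5000.

0.50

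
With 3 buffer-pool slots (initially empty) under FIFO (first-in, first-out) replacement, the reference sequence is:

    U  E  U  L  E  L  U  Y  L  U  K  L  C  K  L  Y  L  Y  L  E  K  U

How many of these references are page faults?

12

U: miss, frames [U]
E: miss, frames [U, E]
U: hit
L: miss, frames [U, E, L]
E: hit
L: hit
U: hit
Y: miss, evict U, frames [E, L, Y]
L: hit
U: miss, evict E, frames [L, Y, U]
K: miss, evict L, frames [Y, U, K]
L: miss, evict Y, frames [U, K, L]
C: miss, evict U, frames [K, L, C]
K: hit
L: hit
Y: miss, evict K, frames [L, C, Y]
L: hit
Y: hit
L: hit
E: miss, evict L, frames [C, Y, E]
K: miss, evict C, frames [Y, E, K]
U: miss, evict Y, frames [E, K, U]
Page faults: 12.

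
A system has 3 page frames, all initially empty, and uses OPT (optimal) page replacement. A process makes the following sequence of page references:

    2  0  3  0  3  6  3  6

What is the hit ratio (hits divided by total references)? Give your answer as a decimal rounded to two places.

2: miss, frames [2]
0: miss, frames [2, 0]
3: miss, frames [2, 0, 3]
0: hit
3: hit
6: miss, evict 0, frames [2, 3, 6]
3: hit
6: hit
Hits: 4 of 8 references → 4/8 = 0.5000.

0.50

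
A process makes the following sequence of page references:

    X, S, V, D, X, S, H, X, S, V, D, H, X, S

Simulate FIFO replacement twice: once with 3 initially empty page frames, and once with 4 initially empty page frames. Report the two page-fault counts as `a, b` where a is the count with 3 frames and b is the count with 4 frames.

3 frames: F F F F F F F . . F F . F F → 11 faults.
4 frames: F F F F . . F F F F F F F F → 12 faults.
12 > 11: adding a frame increased faults — Belady's anomaly.

11, 12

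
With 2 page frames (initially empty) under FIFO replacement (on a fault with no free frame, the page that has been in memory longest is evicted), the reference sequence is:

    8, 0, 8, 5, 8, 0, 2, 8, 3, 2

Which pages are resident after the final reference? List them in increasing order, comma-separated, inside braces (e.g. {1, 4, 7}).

8 -> fault, frames [8]
0 -> fault, frames [8, 0]
8 -> hit
5 -> fault, evict 8, frames [0, 5]
8 -> fault, evict 0, frames [5, 8]
0 -> fault, evict 5, frames [8, 0]
2 -> fault, evict 8, frames [0, 2]
8 -> fault, evict 0, frames [2, 8]
3 -> fault, evict 2, frames [8, 3]
2 -> fault, evict 8, frames [3, 2]

{2, 3}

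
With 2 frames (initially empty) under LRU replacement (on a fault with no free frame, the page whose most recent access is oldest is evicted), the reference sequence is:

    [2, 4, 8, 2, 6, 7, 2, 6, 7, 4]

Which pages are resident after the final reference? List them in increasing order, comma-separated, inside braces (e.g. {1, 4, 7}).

2 -> miss, frames {2}
4 -> miss, frames {2,4}
8 -> miss, evict 2, frames {4,8}
2 -> miss, evict 4, frames {8,2}
6 -> miss, evict 8, frames {2,6}
7 -> miss, evict 2, frames {6,7}
2 -> miss, evict 6, frames {7,2}
6 -> miss, evict 7, frames {2,6}
7 -> miss, evict 2, frames {6,7}
4 -> miss, evict 6, frames {7,4}

{4, 7}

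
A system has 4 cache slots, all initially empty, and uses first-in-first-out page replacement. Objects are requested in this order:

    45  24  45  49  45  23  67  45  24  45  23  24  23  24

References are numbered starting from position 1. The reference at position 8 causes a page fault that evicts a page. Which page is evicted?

pos 1: 45 -> miss, frames {45}
pos 2: 24 -> miss, frames {45,24}
pos 3: 45 -> hit
pos 4: 49 -> miss, frames {45,24,49}
pos 5: 45 -> hit
pos 6: 23 -> miss, frames {45,24,49,23}
pos 7: 67 -> miss, evict 45, frames {24,49,23,67}
pos 8: 45 -> miss, evict 24, frames {49,23,67,45}
At position 8, page 24 is evicted.

24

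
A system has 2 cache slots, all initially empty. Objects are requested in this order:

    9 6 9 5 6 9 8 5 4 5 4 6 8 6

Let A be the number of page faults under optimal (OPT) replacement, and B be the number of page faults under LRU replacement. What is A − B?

Under OPT: F F . F . F F . F . . F F . → 8 faults.
Under LRU: F F . F F F F F F . . F F . → 10 faults.
A − B = 8 − 10 = -2.

-2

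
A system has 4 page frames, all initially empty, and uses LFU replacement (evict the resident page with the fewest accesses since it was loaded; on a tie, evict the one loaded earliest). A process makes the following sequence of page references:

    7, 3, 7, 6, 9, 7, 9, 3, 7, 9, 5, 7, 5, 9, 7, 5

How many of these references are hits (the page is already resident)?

11

7 → fault, frames (7)
3 → fault, frames (7 3)
7 → hit
6 → fault, frames (7 3 6)
9 → fault, frames (7 3 6 9)
7 → hit
9 → hit
3 → hit
7 → hit
9 → hit
5 → fault, evict 6, frames (7 3 9 5)
7 → hit
5 → hit
9 → hit
7 → hit
5 → hit
Hits: 11.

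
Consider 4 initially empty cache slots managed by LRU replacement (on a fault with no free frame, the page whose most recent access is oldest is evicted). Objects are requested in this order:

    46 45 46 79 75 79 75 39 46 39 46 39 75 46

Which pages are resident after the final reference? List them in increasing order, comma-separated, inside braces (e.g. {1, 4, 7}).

{39, 46, 75, 79}

46 → miss, frames (46)
45 → miss, frames (46 45)
46 → hit
79 → miss, frames (45 46 79)
75 → miss, frames (45 46 79 75)
79 → hit
75 → hit
39 → miss, evict 45, frames (46 79 75 39)
46 → hit
39 → hit
46 → hit
39 → hit
75 → hit
46 → hit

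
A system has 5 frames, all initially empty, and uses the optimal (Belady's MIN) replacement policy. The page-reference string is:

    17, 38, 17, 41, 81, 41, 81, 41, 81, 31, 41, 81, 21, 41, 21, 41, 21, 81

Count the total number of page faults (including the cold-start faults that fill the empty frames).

6

17: fault, frames {17}
38: fault, frames {17,38}
17: hit
41: fault, frames {17,38,41}
81: fault, frames {17,38,41,81}
41: hit
81: hit
41: hit
81: hit
31: fault, frames {17,38,41,81,31}
41: hit
81: hit
21: fault, evict 31, frames {17,38,41,81,21}
41: hit
21: hit
41: hit
21: hit
81: hit
Page faults: 6.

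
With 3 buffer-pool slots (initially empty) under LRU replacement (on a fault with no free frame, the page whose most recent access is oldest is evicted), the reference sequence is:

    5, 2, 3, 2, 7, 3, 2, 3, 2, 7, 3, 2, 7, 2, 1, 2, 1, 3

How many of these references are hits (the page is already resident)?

5: miss, frames (5)
2: miss, frames (5 2)
3: miss, frames (5 2 3)
2: hit
7: miss, evict 5, frames (3 2 7)
3: hit
2: hit
3: hit
2: hit
7: hit
3: hit
2: hit
7: hit
2: hit
1: miss, evict 3, frames (7 2 1)
2: hit
1: hit
3: miss, evict 7, frames (2 1 3)
Hits: 12.

12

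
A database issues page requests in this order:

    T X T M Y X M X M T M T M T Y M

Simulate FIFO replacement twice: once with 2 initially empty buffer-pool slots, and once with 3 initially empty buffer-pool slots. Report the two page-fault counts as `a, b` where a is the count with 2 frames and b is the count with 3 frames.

9, 5

2 frames: F F . F F F F . . F . . . . F F → 9 faults.
3 frames: F F . F F . . . . F . . . . . . → 5 faults.
5 < 9: adding a frame reduced faults, as is typical.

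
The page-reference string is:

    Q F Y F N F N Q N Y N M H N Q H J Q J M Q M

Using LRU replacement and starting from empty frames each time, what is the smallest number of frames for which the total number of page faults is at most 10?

4

f=1: 22 faults
f=2: 15 faults
f=3: 11 faults
f=4: 9 faults
f=5: 7 faults
f=6: 7 faults
f=7: 7 faults
Smallest f with faults ≤ 10 is 4.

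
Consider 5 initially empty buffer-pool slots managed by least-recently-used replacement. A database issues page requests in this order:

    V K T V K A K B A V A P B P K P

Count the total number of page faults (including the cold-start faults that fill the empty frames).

6

V: fault, frames [V]
K: fault, frames [V, K]
T: fault, frames [V, K, T]
V: hit
K: hit
A: fault, frames [T, V, K, A]
K: hit
B: fault, frames [T, V, A, K, B]
A: hit
V: hit
A: hit
P: fault, evict T, frames [K, B, V, A, P]
B: hit
P: hit
K: hit
P: hit
Page faults: 6.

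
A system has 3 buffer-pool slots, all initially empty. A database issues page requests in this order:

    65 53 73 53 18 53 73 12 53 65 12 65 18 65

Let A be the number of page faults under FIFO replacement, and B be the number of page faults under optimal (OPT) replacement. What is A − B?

2

Under FIFO: F F F . F . . F F F . . F . → 8 faults.
Under OPT: F F F . F . . F . F . . . . → 6 faults.
A − B = 8 − 6 = 2.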